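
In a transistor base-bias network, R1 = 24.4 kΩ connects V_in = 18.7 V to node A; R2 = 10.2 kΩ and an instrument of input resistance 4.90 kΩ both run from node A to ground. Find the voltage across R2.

The load sits in parallel with R2, giving an effective lower resistance R2' = R2·R_L/(R2+R_L) = 3.310 kΩ.
Now apply the divider: V_out = 18.7 × 0.1194 = 2.234 V.

V_out ≈ 2.23 V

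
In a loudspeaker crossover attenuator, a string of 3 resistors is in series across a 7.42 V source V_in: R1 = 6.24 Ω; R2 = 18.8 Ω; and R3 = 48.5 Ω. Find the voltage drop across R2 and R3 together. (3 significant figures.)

ΣR = 6.24 + 18.8 + 48.5 = 73.54 Ω.
R_{R2..R3} = 18.8 + 48.5 = 67.30 Ω.
V = V_in · R/ΣR = 7.42 × 0.9151 = 6.790 V.

V ≈ 6.79 V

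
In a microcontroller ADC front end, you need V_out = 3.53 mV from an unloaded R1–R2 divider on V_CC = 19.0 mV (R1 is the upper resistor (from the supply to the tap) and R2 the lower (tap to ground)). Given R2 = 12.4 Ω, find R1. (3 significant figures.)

V_out/V_CC = R2/(R1+R2) = 0.1858.
Rearranging, R1 = R2·(1−k)/k = 12.4 × 4.382 = 54.34 Ω.

R1 ≈ 54.3 Ω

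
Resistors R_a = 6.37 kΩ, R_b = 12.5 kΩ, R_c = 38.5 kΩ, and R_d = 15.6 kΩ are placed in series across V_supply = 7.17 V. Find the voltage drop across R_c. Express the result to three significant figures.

Total series resistance ΣR = 6.37 + 12.5 + 38.5 + 15.6 = 72.97 kΩ.
By the voltage-divider rule, V = 7.17 × 38.50/72.97 = 3.783 V.

V ≈ 3.78 V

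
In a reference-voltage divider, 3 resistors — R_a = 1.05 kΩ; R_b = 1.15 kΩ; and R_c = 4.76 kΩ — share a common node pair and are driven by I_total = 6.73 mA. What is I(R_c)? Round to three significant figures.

I ≈ 0.696 mA

Total conductance ΣG = 1/1.05 + 1/1.15 + 1/4.76 = 2.032 (units of 1/kΩ).
R_c takes the fraction G_k/ΣG = 0.2101/2.032 = 0.1034, so I = 6.73 × 0.1034 = 0.6958 mA.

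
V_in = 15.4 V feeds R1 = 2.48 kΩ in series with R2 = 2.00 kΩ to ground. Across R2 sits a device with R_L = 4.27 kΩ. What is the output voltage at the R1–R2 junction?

First combine the lower leg with the load: R2 ‖ R_L = 1.362 kΩ.
Now apply the divider: V_out = 15.4 × 0.3545 = 5.459 V.

V_out ≈ 5.46 V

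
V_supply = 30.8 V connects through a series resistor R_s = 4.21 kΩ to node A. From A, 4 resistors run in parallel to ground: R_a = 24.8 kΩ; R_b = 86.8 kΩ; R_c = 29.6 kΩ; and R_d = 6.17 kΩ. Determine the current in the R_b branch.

I ≈ 0.174 mA

Equivalent of the parallel group: R_p = 4.037 kΩ.
V_A by voltage divider: V_A = 30.8 × 4.037/(4.21 + 4.037) = 15.08 V.
Branch current I = V_A/R_b = 15.08/86.8 = 0.1737 mA.
(Check via current divider: I_total = 3.735 mA; share G_k/ΣG = 0.04651 → same result.)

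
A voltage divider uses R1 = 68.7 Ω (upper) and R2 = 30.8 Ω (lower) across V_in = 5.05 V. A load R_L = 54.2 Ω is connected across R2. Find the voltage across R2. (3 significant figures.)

R2 ‖ R_L = (30.8 × 54.2)/(30.8 + 54.2) = 19.64 Ω.
Then V_out = V_in · R2'/(R1 + R2') = 5.05 × 19.64/88.34 = 1.123 V.

V_out ≈ 1.12 V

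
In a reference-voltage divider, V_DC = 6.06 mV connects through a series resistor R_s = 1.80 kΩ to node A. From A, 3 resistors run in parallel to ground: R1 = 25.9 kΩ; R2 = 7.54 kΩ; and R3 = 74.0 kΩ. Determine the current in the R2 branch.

Combine the parallel branches: R_p = (1/25.9 + 1/7.54 + 1/74.0)⁻¹ = 5.413 kΩ.
V_A by voltage divider: V_A = 6.06 × 5.413/(1.80 + 5.413) = 4.548 mV.
Branch current I = V_A/R2 = 4.548/7.54 = 0.6031 µA.

I ≈ 0.603 µA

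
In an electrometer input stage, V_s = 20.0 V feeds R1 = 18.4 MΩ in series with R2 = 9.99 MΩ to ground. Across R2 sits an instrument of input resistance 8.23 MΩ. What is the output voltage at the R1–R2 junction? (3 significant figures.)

First combine the lower leg with the load: R2 ‖ R_L = 4.512 MΩ.
Now apply the divider: V_out = 20.0 × 0.1969 = 3.939 V.
(Unloaded it would be 7.04 V; the load pulls it down.)

V_out ≈ 3.94 V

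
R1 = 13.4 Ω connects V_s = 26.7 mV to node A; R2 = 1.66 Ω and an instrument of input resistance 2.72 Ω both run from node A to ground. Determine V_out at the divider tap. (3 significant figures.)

The load sits in parallel with R2, giving an effective lower resistance R2' = R2·R_L/(R2+R_L) = 1.031 Ω.
Then V_out = V_s · R2'/(R1 + R2') = 26.7 × 1.031/14.43 = 1.907 mV.
(Unloaded it would be 2.94 mV; the load pulls it down.)

V_out ≈ 1.91 mV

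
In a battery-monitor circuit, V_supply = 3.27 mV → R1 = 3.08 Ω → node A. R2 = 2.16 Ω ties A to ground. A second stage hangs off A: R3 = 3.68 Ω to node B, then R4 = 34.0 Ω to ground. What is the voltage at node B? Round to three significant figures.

Looking into the second stage from A: R3 + R4 = 37.68 Ω appears in parallel with R2.
R2 ‖ (R3+R4) = 2.043 Ω.
V_A = 3.27 × 2.043/(3.08 + 2.043) = 1.304 mV.
Then the unloaded second divider: V_B = V_A × R4/(R3+R4) = 1.304 × 0.9023 = 1.177 mV.

V_B ≈ 1.18 mV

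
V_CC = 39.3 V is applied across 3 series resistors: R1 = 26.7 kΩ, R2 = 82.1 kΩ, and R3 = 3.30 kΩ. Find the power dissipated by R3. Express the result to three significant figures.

P ≈ 0.406 mW

The common current is I = 39.3/112.1 = 0.3506 mA.
P = I²R = 0.1229 × 3.30 = 0.4056 mW.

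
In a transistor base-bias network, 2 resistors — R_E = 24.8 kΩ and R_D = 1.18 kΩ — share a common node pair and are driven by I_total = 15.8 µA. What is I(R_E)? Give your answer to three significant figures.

I ≈ 0.718 µA

With just two branches, the current splits inversely with resistance.
So I = 15.8 × 1.18/25.98 = 0.7176 µA.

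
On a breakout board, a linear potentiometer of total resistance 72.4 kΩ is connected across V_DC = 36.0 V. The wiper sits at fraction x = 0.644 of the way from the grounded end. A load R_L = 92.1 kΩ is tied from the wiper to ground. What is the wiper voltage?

The pot divides into 25.77 kΩ above the wiper and 46.63 kΩ below.
(x·R_p) ‖ R_L = 30.95 kΩ.
Loaded-divider output: V_out = 36.0 × 0.5457 = 19.64 V.
(Unloaded: V_out = x·V_DC = 23.2 V.)

V_out ≈ 19.6 V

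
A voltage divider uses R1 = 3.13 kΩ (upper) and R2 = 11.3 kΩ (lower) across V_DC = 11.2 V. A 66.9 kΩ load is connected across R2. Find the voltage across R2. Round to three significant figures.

V_out ≈ 8.46 V

R2 ‖ R_L = (11.3 × 66.9)/(11.3 + 66.9) = 9.667 kΩ.
Voltage divider with the loaded lower leg: V_out = 11.2 × 9.667/(3.13 + 9.667) = 11.2 × 0.7554 = 8.461 V.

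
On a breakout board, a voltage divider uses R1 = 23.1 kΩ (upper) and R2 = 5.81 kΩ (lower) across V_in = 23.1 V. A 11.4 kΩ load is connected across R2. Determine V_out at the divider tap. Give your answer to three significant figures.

R2 ‖ R_L = (5.81 × 11.4)/(5.81 + 11.4) = 3.849 kΩ.
Voltage divider with the loaded lower leg: V_out = 23.1 × 3.849/(23.1 + 3.849) = 23.1 × 0.1428 = 3.299 V.

V_out ≈ 3.30 V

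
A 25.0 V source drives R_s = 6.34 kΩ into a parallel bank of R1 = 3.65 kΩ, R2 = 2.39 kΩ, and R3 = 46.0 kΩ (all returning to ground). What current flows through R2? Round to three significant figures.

Parallel bank: R_p = 1/(1/3.65 + 1/2.39 + 1/46.0) = 1.400 kΩ.
Node voltage V_A = V_in · R_p/(R_s + R_p) = 25.0 × 0.1809 = 4.523 V.
I(R2) = V_A / R2 = 4.523/2.39 = 1.892 mA.
(Equivalently: I_total = 3.230 mA, then current-divider fraction G_k/ΣG = 0.5859.)

I ≈ 1.89 mA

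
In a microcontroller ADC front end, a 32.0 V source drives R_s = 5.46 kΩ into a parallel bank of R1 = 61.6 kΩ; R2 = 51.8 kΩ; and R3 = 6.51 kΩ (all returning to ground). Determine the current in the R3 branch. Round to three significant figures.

Parallel bank: R_p = 1/(1/61.6 + 1/51.8 + 1/6.51) = 5.287 kΩ.
Node voltage V_A = V_in · R_p/(R_s + R_p) = 32.0 × 0.4919 = 15.74 V.
Branch current I = V_A/R3 = 15.74/6.51 = 2.418 mA.
(Equivalently: I_total = 2.978 mA, then current-divider fraction G_k/ΣG = 0.8121.)

I ≈ 2.42 mA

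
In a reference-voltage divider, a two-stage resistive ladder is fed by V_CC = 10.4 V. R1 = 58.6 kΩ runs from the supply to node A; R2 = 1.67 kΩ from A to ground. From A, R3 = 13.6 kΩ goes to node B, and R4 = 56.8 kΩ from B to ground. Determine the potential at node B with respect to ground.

V_B ≈ 0.227 V

The second stage (R3 + R4 = 70.40 kΩ) loads node A in parallel with R2.
R2 ‖ (R3+R4) = 1.631 kΩ.
So V_A = 10.4 × 0.02708 = 0.2817 V.
Then the unloaded second divider: V_B = V_A × R4/(R3+R4) = 0.2817 × 0.8068 = 0.2273 V.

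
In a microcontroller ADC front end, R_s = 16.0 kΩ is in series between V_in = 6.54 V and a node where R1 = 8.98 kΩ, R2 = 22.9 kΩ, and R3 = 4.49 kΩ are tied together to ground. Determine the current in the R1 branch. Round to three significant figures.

Combine the parallel branches: R_p = (1/8.98 + 1/22.9 + 1/4.49)⁻¹ = 2.647 kΩ.
V_A = 6.54 × 2.647/18.65 = 0.9285 V.
I(R1) = V_A / R1 = 0.9285/8.98 = 0.1034 mA.
(Equivalently: I_total = 0.3507 mA, then current-divider fraction G_k/ΣG = 0.2948.)

I ≈ 0.103 mA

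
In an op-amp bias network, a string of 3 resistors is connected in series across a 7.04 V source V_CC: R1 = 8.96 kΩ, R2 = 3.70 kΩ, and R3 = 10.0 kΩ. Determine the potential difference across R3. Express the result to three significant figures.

ΣR = 8.96 + 3.70 + 10.0 = 22.66 kΩ.
By the voltage-divider rule, V = 7.04 × 10.00/22.66 = 3.107 V.

V ≈ 3.11 V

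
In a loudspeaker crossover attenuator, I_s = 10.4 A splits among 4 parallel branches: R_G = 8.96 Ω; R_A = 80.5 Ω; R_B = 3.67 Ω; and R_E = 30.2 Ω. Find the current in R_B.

ΣG = 1/8.96 + 1/80.5 + 1/3.67 + 1/30.2 = 0.4296.
By the current-divider rule, I = I_s · G_k/ΣG = 10.4 × 0.6342 = 6.596 A.

I ≈ 6.60 A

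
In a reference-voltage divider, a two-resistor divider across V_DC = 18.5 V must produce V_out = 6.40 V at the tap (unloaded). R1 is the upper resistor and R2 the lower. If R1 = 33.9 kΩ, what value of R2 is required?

The divider ratio is R2/(R1+R2) = 6.40/18.5 = 0.3459.
Rearranging, R2 = R1·k/(1−k) = 33.9 × 0.5289 = 17.93 kΩ.

R2 ≈ 17.9 kΩ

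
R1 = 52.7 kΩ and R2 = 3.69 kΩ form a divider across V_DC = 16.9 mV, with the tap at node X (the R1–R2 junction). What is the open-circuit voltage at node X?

V_th ≈ 1.11 mV

With X open, the divider is unloaded: V_th = 16.9 × 3.69/56.39 = 1.106 mV.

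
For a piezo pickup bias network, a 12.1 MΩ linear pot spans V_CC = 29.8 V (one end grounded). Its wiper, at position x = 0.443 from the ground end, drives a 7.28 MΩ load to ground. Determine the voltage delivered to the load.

V_out ≈ 9.36 V

Split the track: R_lower = x·R_p = 5.360 MΩ, R_upper = (1−x)·R_p = 6.740 MΩ.
R_L loads the lower segment: effective lower R = 3.087 MΩ.
Loaded-divider output: V_out = 29.8 × 0.3142 = 9.362 V.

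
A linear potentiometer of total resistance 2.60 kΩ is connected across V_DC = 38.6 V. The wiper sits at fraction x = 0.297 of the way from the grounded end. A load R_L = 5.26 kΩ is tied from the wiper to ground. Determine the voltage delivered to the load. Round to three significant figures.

V_out ≈ 10.4 V

Split the track: R_lower = x·R_p = 0.7722 kΩ, R_upper = (1−x)·R_p = 1.828 kΩ.
R_L loads the lower segment: effective lower R = 0.6733 kΩ.
Loaded-divider output: V_out = 38.6 × 0.2692 = 10.39 V.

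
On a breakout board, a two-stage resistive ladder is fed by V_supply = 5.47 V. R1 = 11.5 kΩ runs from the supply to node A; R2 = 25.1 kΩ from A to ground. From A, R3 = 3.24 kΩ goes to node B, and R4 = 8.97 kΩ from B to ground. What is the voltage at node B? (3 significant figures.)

Looking into the second stage from A: R3 + R4 = 12.21 kΩ appears in parallel with R2.
Effective lower resistance at A: R2 ‖ 12.21 = 8.214 kΩ.
So V_A = 5.47 × 0.4167 = 2.279 V.
V_B = V_A × 0.7346 = 1.674 V.

V_B ≈ 1.67 V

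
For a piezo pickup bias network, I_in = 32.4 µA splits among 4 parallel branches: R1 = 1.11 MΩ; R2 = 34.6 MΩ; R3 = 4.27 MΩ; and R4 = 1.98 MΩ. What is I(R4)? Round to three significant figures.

I ≈ 9.80 µA

Total conductance ΣG = 1/1.11 + 1/34.6 + 1/4.27 + 1/1.98 = 1.669 (units of 1/MΩ).
Current divider: I(R4) = I_in · G_k/ΣG = 32.4 × (0.5051/1.669) = 32.4 × 0.3026 = 9.804 µA.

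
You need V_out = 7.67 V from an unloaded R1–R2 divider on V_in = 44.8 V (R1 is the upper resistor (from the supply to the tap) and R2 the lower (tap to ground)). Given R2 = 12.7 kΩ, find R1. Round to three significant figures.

The divider ratio is R2/(R1+R2) = 7.67/44.8 = 0.1712.
So R1 = R2 · (V_in/V_out − 1) = 12.7 × (44.8/7.67 − 1) = 12.7 × 4.841 = 61.48 kΩ.

R1 ≈ 61.5 kΩ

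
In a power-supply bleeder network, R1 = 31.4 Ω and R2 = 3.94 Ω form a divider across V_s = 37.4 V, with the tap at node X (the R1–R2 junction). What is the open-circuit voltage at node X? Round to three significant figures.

V_th is the unloaded tap voltage: V_s · R2/(R1+R2) = 37.4 × 0.1115 = 4.170 V.

V_th ≈ 4.17 V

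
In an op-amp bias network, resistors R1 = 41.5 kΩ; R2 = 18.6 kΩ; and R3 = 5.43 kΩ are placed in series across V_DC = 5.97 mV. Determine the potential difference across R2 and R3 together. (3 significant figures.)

V ≈ 2.19 mV

Total series resistance ΣR = 41.5 + 18.6 + 5.43 = 65.53 kΩ.
R_{R2..R3} = 18.6 + 5.43 = 24.03 kΩ.
By the voltage-divider rule, V = 5.97 × 24.03/65.53 = 2.189 mV.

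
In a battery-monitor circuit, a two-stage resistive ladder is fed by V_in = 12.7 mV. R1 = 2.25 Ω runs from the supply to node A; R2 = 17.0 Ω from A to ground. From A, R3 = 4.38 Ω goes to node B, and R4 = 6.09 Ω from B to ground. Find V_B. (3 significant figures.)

Looking into the second stage from A: R3 + R4 = 10.47 Ω appears in parallel with R2.
R2 ‖ (R3+R4) = 6.479 Ω.
First divider: V_A = V_in · 6.479/(2.25 + 6.479) = 9.427 mV.
V_B = V_A × 0.5817 = 5.483 mV.

V_B ≈ 5.48 mV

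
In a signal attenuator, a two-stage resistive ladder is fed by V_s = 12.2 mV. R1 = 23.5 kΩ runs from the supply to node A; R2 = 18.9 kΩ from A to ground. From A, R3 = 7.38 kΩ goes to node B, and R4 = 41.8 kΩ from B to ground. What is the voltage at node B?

V_B ≈ 3.81 mV

Node A sees R2 in parallel with the series input of stage 2, R3 + R4 = 49.18 kΩ.
Effective lower resistance at A: R2 ‖ 49.18 = 13.65 kΩ.
V_A = 12.2 × 13.65/(23.5 + 13.65) = 4.483 mV.
Then the unloaded second divider: V_B = V_A × R4/(R3+R4) = 4.483 × 0.8499 = 3.811 mV.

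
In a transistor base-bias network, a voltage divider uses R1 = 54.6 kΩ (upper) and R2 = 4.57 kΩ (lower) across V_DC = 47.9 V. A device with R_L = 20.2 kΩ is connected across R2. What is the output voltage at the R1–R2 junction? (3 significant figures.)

V_out ≈ 3.06 V

First combine the lower leg with the load: R2 ‖ R_L = 3.727 kΩ.
Voltage divider with the loaded lower leg: V_out = 47.9 × 3.727/(54.6 + 3.727) = 47.9 × 0.06390 = 3.061 V.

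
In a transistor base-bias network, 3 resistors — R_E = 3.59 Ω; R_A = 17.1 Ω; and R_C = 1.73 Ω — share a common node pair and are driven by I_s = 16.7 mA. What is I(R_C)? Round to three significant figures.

I ≈ 10.5 mA

ΣG = 1/3.59 + 1/17.1 + 1/1.73 = 0.9151.
Current divider: I(R_C) = I_s · G_k/ΣG = 16.7 × (0.5780/0.9151) = 16.7 × 0.6317 = 10.55 mA.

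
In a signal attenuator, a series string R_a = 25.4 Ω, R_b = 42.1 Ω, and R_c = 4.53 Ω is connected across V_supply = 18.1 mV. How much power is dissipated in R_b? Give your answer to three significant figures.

Series current I = V_supply/ΣR = 18.1/72.03 = 0.2513 mA.
V(R_b) = I·R = 10.58 mV; P = V·I = 10.58 × 0.2513 = 2.658 µW.

P ≈ 2.66 µW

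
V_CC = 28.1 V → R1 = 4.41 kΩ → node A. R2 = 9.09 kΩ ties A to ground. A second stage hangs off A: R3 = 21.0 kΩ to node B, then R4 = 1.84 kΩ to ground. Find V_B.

V_B ≈ 1.35 V

Looking into the second stage from A: R3 + R4 = 22.84 kΩ appears in parallel with R2.
R2 ‖ (R3+R4) = 6.502 kΩ.
So V_A = 28.1 × 0.5959 = 16.74 V.
V_B = V_A × 0.08056 = 1.349 V.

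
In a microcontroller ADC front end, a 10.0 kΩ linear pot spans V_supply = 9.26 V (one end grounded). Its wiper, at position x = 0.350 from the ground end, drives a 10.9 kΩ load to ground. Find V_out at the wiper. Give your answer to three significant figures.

Lower segment x·R_p = 3.500 kΩ; upper segment (1−x)·R_p = 6.500 kΩ.
Lower segment in parallel with the load: 3.500 ‖ 10.9 = 2.649 kΩ.
Then V_out = V_supply · 2.649/(6.500 + 2.649) = 2.681 V.

V_out ≈ 2.68 V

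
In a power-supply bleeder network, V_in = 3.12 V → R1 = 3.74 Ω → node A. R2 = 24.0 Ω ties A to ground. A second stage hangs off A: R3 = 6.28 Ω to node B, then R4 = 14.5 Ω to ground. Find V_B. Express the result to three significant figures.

V_B ≈ 1.63 V

Node A sees R2 in parallel with the series input of stage 2, R3 + R4 = 20.78 Ω.
R2 ‖ (R3+R4) = 11.14 Ω.
First divider: V_A = V_in · 11.14/(3.74 + 11.14) = 2.336 V.
Stage 2 is unloaded, so V_B = V_A · R4/(R3+R4) = 2.336 × 14.5/20.78 = 1.630 V.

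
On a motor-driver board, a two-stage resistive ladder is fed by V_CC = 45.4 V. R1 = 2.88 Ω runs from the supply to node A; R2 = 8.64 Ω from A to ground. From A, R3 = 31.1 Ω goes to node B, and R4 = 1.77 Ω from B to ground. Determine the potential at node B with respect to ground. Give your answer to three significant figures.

V_B ≈ 1.72 V

Looking into the second stage from A: R3 + R4 = 32.87 Ω appears in parallel with R2.
R2 ‖ (R3+R4) = 6.842 Ω.
So V_A = 45.4 × 0.7038 = 31.95 V.
V_B = V_A × 0.05385 = 1.720 V.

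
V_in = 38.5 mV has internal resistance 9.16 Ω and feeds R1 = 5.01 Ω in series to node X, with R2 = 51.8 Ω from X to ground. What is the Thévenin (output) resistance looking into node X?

R1' = 9.16 + 5.01 = 14.17 Ω (source resistance + R1).
Zeroing V_in shorts the top of R1' to ground, so R_th = R1' ‖ R2 = 11.13 Ω.

R_th ≈ 11.1 Ω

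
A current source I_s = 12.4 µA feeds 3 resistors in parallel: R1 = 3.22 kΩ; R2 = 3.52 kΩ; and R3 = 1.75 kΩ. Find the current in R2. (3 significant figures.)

I ≈ 3.02 µA

Total conductance ΣG = 1/3.22 + 1/3.52 + 1/1.75 = 1.166 (units of 1/kΩ).
By the current-divider rule, I = I_s · G_k/ΣG = 12.4 × 0.2436 = 3.021 µA.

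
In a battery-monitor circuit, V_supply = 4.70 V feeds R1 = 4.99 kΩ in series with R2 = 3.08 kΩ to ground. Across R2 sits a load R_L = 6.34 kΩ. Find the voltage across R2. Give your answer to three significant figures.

V_out ≈ 1.38 V

The load sits in parallel with R2, giving an effective lower resistance R2' = R2·R_L/(R2+R_L) = 2.073 kΩ.
Then V_out = V_supply · R2'/(R1 + R2') = 4.70 × 2.073/7.063 = 1.379 V.
(Unloaded it would be 1.79 V; the load pulls it down.)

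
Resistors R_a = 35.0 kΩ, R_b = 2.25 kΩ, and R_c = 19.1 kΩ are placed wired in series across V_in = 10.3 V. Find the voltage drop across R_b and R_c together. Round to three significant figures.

V ≈ 3.90 V

Series total: ΣR = 35.0 + 2.25 + 19.1 = 56.35 kΩ.
R_{R_b..R_c} = 2.25 + 19.1 = 21.35 kΩ.
V = V_in · R/ΣR = 10.3 × 0.3789 = 3.902 V.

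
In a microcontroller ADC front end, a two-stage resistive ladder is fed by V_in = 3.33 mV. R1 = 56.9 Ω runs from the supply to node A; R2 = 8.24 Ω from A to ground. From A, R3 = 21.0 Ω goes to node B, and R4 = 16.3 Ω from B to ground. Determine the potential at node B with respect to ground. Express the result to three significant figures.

V_B ≈ 0.154 mV

Node A sees R2 in parallel with the series input of stage 2, R3 + R4 = 37.30 Ω.
Effective lower resistance at A: R2 ‖ 37.30 = 6.749 Ω.
First divider: V_A = V_in · 6.749/(56.9 + 6.749) = 0.3531 mV.
Then the unloaded second divider: V_B = V_A × R4/(R3+R4) = 0.3531 × 0.4370 = 0.1543 mV.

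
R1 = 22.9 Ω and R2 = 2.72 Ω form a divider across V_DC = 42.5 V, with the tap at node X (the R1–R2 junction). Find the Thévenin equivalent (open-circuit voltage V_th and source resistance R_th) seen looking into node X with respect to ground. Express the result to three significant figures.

Open-circuit (no load on X): V_th = V_DC · R2/(R1 + R2) = 42.5 × 2.72/(22.90 + 2.72) = 4.512 V.
Looking into X with the source shorted: R_th = R1·R2/(R1+R2) = 22.90 × 2.72/25.62 = 2.431 Ω.

V_th ≈ 4.51 V, R_th ≈ 2.43 Ω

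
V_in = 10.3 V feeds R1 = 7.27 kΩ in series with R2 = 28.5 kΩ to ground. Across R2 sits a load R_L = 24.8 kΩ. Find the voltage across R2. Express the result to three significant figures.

V_out ≈ 6.65 V

First combine the lower leg with the load: R2 ‖ R_L = 13.26 kΩ.
Then V_out = V_in · R2'/(R1 + R2') = 10.3 × 13.26/20.53 = 6.653 V.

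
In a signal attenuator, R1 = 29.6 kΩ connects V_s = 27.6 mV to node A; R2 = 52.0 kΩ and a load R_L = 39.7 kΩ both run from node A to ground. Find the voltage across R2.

R2 ‖ R_L = (52.0 × 39.7)/(52.0 + 39.7) = 22.51 kΩ.
Then V_out = V_s · R2'/(R1 + R2') = 27.6 × 22.51/52.11 = 11.92 mV.

V_out ≈ 11.9 mV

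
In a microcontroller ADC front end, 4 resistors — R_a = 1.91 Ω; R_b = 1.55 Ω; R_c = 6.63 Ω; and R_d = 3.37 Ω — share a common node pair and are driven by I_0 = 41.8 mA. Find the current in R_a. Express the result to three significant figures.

I ≈ 13.5 mA

ΣG = 1/1.91 + 1/1.55 + 1/6.63 + 1/3.37 = 1.616.
Current divider: I(R_a) = I_0 · G_k/ΣG = 41.8 × (0.5236/1.616) = 41.8 × 0.3239 = 13.54 mA.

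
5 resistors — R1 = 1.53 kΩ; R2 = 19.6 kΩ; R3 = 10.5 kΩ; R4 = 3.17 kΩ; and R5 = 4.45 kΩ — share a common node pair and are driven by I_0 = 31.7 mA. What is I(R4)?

I ≈ 7.46 mA

Conductances: ΣG = 1/1.53 + 1/19.6 + 1/10.5 + 1/3.17 + 1/4.45 = 1.340 (1/kΩ).
By the current-divider rule, I = I_0 · G_k/ΣG = 31.7 × 0.2354 = 7.463 mA.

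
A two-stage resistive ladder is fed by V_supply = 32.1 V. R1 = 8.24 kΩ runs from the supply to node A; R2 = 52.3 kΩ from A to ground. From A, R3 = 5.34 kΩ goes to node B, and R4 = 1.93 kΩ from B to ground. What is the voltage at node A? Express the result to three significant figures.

V_A ≈ 14.0 V

Node A sees R2 in parallel with the series input of stage 2, R3 + R4 = 7.270 kΩ.
R2 ‖ (R3+R4) = 6.383 kΩ.
V_A = 32.1 × 6.383/(8.24 + 6.383) = 14.01 V.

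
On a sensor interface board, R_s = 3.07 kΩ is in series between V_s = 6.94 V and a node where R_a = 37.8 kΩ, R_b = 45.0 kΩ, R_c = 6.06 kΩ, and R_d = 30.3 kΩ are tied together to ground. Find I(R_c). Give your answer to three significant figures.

I ≈ 0.652 mA

Parallel bank: R_p = 1/(1/37.8 + 1/45.0 + 1/6.06 + 1/30.3) = 4.054 kΩ.
V_A = 6.94 × 4.054/7.124 = 3.949 V.
I(R_c) = V_A / R_c = 3.949/6.06 = 0.6517 mA.
(Check via current divider: I_total = 0.9742 mA; share G_k/ΣG = 0.6689 → same result.)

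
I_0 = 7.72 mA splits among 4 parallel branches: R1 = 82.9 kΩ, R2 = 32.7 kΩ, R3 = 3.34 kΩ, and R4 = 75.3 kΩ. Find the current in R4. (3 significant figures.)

Conductances: ΣG = 1/82.9 + 1/32.7 + 1/3.34 + 1/75.3 = 0.3553 (1/kΩ).
R4 takes the fraction G_k/ΣG = 0.01328/0.3553 = 0.03737, so I = 7.72 × 0.03737 = 0.2885 mA.

I ≈ 0.289 mA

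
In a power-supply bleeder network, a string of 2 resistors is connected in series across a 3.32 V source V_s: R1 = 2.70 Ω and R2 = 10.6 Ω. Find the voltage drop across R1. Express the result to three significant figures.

Series total: ΣR = 2.70 + 10.6 = 13.30 Ω.
By the voltage-divider rule, V = 3.32 × 2.700/13.30 = 0.6740 V.

V ≈ 0.674 V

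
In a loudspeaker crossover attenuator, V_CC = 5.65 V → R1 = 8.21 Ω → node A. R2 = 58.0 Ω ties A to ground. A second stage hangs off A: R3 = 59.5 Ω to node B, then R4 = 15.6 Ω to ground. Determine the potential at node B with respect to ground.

Looking into the second stage from A: R3 + R4 = 75.10 Ω appears in parallel with R2.
R2 ‖ (R3+R4) = 32.73 Ω.
So V_A = 5.65 × 0.7994 = 4.517 V.
V_B = V_A × 0.2077 = 0.9383 V.

V_B ≈ 0.938 V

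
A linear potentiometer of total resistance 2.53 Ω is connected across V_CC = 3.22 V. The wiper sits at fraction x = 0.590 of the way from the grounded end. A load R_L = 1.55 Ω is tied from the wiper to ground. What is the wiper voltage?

V_out ≈ 1.36 V

Split the track: R_lower = x·R_p = 1.493 Ω, R_upper = (1−x)·R_p = 1.037 Ω.
Lower segment in parallel with the load: 1.493 ‖ 1.55 = 0.7604 Ω.
Loaded-divider output: V_out = 3.22 × 0.4230 = 1.362 V.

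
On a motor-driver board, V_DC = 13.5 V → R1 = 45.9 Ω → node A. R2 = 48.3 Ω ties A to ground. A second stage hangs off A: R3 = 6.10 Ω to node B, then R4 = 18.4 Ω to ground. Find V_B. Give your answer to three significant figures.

V_B ≈ 2.65 V

Looking into the second stage from A: R3 + R4 = 24.50 Ω appears in parallel with R2.
R2 ‖ (R3+R4) = 16.25 Ω.
So V_A = 13.5 × 0.2615 = 3.531 V.
V_B = V_A × 0.7510 = 2.652 V.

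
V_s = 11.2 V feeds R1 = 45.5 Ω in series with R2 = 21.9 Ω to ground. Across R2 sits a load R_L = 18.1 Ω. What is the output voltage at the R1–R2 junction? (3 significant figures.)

V_out ≈ 2.00 V

The load sits in parallel with R2, giving an effective lower resistance R2' = R2·R_L/(R2+R_L) = 9.910 Ω.
Then V_out = V_s · R2'/(R1 + R2') = 11.2 × 9.910/55.41 = 2.003 V.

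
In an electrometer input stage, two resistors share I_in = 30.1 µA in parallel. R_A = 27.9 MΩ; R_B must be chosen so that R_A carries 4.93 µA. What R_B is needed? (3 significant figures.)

The fraction through R_A equals R_B/(R_A+R_B).
4.93/30.1 = R_B/(R_A + R_B) → R_B = R_A · (0.1638)/(1 − 0.1638) = 27.9 × 0.1959 = 5.465 MΩ.

R_B ≈ 5.46 MΩ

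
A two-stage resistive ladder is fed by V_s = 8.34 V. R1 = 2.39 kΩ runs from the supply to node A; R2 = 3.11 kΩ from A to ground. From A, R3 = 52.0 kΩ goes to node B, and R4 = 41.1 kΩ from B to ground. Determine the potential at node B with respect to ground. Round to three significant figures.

Looking into the second stage from A: R3 + R4 = 93.10 kΩ appears in parallel with R2.
Effective lower resistance at A: R2 ‖ 93.10 = 3.009 kΩ.
First divider: V_A = V_s · 3.009/(2.39 + 3.009) = 4.648 V.
Stage 2 is unloaded, so V_B = V_A · R4/(R3+R4) = 4.648 × 41.1/93.10 = 2.052 V.

V_B ≈ 2.05 V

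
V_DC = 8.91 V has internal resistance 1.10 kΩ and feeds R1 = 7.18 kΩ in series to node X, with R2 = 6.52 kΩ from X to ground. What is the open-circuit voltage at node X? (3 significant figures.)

R1' = 1.10 + 7.18 = 8.280 kΩ (source resistance + R1).
Open-circuit (no load on X): V_th = V_DC · R2/(R1' + R2) = 8.91 × 6.52/(8.280 + 6.52) = 3.925 V.

V_th ≈ 3.93 V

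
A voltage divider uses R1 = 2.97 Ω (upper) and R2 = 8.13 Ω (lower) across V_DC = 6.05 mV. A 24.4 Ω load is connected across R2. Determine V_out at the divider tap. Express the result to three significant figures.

The load sits in parallel with R2, giving an effective lower resistance R2' = R2·R_L/(R2+R_L) = 6.098 Ω.
Now apply the divider: V_out = 6.05 × 0.6725 = 4.068 mV.
(Unloaded it would be 4.43 mV; the load pulls it down.)

V_out ≈ 4.07 mV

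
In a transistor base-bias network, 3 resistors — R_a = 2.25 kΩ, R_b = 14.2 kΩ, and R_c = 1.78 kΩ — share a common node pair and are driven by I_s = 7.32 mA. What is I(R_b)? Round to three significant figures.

I ≈ 0.479 mA

ΣG = 1/2.25 + 1/14.2 + 1/1.78 = 1.077.
By the current-divider rule, I = I_s · G_k/ΣG = 7.32 × 0.06541 = 0.4788 mA.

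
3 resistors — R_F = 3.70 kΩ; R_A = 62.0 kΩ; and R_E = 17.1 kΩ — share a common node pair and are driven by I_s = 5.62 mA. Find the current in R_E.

I ≈ 0.953 mA

ΣG = 1/3.70 + 1/62.0 + 1/17.1 = 0.3449.
By the current-divider rule, I = I_s · G_k/ΣG = 5.62 × 0.1696 = 0.9530 mA.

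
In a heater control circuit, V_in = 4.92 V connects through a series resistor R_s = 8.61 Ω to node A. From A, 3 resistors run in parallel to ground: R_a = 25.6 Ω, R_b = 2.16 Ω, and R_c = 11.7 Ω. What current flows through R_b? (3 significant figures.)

Parallel bank: R_p = 1/(1/25.6 + 1/2.16 + 1/11.7) = 1.702 Ω.
V_A by voltage divider: V_A = 4.92 × 1.702/(8.61 + 1.702) = 0.8121 V.
Branch current I = V_A/R_b = 0.8121/2.16 = 0.3760 A.

I ≈ 0.376 A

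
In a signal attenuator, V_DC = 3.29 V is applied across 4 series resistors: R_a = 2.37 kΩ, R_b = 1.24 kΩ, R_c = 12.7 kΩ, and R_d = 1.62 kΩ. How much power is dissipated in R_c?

P ≈ 0.428 mW

Series current I = V_DC/ΣR = 3.29/17.93 = 0.1835 mA.
P(R_c) = I²·R_c = (0.1835)² × 12.7 = 0.4276 mW.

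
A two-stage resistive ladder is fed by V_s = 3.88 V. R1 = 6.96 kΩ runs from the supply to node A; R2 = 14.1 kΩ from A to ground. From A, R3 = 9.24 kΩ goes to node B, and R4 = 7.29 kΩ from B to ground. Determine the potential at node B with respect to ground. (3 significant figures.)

Node A sees R2 in parallel with the series input of stage 2, R3 + R4 = 16.53 kΩ.
Effective lower resistance at A: R2 ‖ 16.53 = 7.609 kΩ.
First divider: V_A = V_s · 7.609/(6.96 + 7.609) = 2.026 V.
Then the unloaded second divider: V_B = V_A × R4/(R3+R4) = 2.026 × 0.4410 = 0.8937 V.

V_B ≈ 0.894 V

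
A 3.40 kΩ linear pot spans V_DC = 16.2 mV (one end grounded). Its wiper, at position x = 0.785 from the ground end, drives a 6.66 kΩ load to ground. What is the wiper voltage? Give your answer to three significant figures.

Split the track: R_lower = x·R_p = 2.669 kΩ, R_upper = (1−x)·R_p = 0.7310 kΩ.
Lower segment in parallel with the load: 2.669 ‖ 6.66 = 1.905 kΩ.
Then V_out = V_DC · 1.905/(0.7310 + 1.905) = 11.71 mV.
(Unloaded: V_out = x·V_DC = 12.7 mV.)

V_out ≈ 11.7 mV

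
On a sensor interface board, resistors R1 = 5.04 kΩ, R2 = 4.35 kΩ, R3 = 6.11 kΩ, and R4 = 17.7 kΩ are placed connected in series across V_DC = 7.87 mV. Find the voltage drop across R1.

V ≈ 1.19 mV

Series total: ΣR = 5.04 + 4.35 + 6.11 + 17.7 = 33.20 kΩ.
Voltage divider: V = V_DC · (5.040 / 33.20) = 7.87 × 0.1518 = 1.195 mV.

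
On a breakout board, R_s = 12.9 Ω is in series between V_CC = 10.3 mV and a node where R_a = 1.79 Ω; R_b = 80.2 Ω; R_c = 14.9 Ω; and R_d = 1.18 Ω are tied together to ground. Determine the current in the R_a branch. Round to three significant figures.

Combine the parallel branches: R_p = (1/1.79 + 1/80.2 + 1/14.9 + 1/1.18)⁻¹ = 0.6731 Ω.
V_A by voltage divider: V_A = 10.3 × 0.6731/(12.9 + 0.6731) = 0.5108 mV.
Branch current I = V_A/R_a = 0.5108/1.79 = 0.2853 mA.

I ≈ 0.285 mA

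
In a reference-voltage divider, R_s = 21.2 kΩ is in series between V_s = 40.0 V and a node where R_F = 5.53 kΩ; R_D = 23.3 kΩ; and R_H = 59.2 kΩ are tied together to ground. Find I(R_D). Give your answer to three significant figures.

I ≈ 0.281 mA

Equivalent of the parallel group: R_p = 4.156 kΩ.
Node voltage V_A = V_s · R_p/(R_s + R_p) = 40.0 × 0.1639 = 6.556 V.
Branch current I = V_A/R_D = 6.556/23.3 = 0.2814 mA.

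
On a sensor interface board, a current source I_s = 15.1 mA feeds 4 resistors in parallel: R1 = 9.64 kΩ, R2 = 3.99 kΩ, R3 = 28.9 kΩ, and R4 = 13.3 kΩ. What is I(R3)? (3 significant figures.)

ΣG = 1/9.64 + 1/3.99 + 1/28.9 + 1/13.3 = 0.4642.
R3 takes the fraction G_k/ΣG = 0.03460/0.4642 = 0.07455, so I = 15.1 × 0.07455 = 1.126 mA.

I ≈ 1.13 mA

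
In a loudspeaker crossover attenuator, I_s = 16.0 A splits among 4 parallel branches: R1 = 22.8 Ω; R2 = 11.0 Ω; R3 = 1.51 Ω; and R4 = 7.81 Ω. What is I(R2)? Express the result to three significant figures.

I ≈ 1.57 A

Conductances: ΣG = 1/22.8 + 1/11.0 + 1/1.51 + 1/7.81 = 0.9251 (1/Ω).
Current divider: I(R2) = I_s · G_k/ΣG = 16.0 × (0.09091/0.9251) = 16.0 × 0.09827 = 1.572 A.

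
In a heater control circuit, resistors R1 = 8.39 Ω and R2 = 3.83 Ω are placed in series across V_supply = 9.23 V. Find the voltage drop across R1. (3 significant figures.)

V ≈ 6.34 V

Total series resistance ΣR = 8.39 + 3.83 = 12.22 Ω.
By the voltage-divider rule, V = 9.23 × 8.390/12.22 = 6.337 V.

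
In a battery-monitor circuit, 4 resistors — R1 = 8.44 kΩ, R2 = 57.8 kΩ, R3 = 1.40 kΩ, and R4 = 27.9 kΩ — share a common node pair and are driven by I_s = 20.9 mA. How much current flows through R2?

I ≈ 0.408 mA

Total conductance ΣG = 1/8.44 + 1/57.8 + 1/1.40 + 1/27.9 = 0.8859 (units of 1/kΩ).
Current divider: I(R2) = I_s · G_k/ΣG = 20.9 × (0.01730/0.8859) = 20.9 × 0.01953 = 0.4082 mA.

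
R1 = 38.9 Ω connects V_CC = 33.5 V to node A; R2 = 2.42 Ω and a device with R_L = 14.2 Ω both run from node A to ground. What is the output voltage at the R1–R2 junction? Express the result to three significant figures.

R2 ‖ R_L = (2.42 × 14.2)/(2.42 + 14.2) = 2.068 Ω.
Voltage divider with the loaded lower leg: V_out = 33.5 × 2.068/(38.9 + 2.068) = 33.5 × 0.05047 = 1.691 V.
(Unloaded it would be 1.96 V; the load pulls it down.)

V_out ≈ 1.69 V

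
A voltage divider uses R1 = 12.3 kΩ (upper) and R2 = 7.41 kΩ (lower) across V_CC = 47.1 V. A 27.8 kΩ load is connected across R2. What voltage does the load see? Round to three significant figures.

R2 ‖ R_L = (7.41 × 27.8)/(7.41 + 27.8) = 5.851 kΩ.
Voltage divider with the loaded lower leg: V_out = 47.1 × 5.851/(12.3 + 5.851) = 47.1 × 0.3223 = 15.18 V.

V_out ≈ 15.2 V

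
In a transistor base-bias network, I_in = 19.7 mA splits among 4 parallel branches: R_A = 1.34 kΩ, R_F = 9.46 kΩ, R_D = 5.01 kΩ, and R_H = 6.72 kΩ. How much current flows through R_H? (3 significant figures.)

ΣG = 1/1.34 + 1/9.46 + 1/5.01 + 1/6.72 = 1.200.
R_H takes the fraction G_k/ΣG = 0.1488/1.200 = 0.1240, so I = 19.7 × 0.1240 = 2.442 mA.

I ≈ 2.44 mA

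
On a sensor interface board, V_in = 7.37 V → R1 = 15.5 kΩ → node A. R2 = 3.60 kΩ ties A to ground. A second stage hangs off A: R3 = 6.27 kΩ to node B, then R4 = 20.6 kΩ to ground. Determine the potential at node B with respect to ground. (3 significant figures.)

V_B ≈ 0.961 V

The second stage (R3 + R4 = 26.87 kΩ) loads node A in parallel with R2.
Effective lower resistance at A: R2 ‖ 26.87 = 3.175 kΩ.
V_A = 7.37 × 3.175/(15.5 + 3.175) = 1.253 V.
V_B = V_A × 0.7667 = 0.9605 V.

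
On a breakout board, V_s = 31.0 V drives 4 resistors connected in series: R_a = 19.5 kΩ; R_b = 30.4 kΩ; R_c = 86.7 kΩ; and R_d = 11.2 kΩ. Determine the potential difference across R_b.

ΣR = 19.5 + 30.4 + 86.7 + 11.2 = 147.8 kΩ.
Voltage divider: V = V_s · (30.40 / 147.8) = 31.0 × 0.2057 = 6.376 V.

V ≈ 6.38 V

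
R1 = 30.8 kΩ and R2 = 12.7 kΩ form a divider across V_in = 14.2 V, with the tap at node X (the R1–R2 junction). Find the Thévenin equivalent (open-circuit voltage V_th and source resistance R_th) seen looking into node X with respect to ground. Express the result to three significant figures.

V_th ≈ 4.15 V, R_th ≈ 8.99 kΩ

Open-circuit (no load on X): V_th = V_in · R2/(R1 + R2) = 14.2 × 12.7/(30.80 + 12.7) = 4.146 V.
With V_in suppressed (replaced by a short), R_th = R1 ‖ R2 = (30.80 × 12.7)/(30.80 + 12.7) = 8.992 kΩ.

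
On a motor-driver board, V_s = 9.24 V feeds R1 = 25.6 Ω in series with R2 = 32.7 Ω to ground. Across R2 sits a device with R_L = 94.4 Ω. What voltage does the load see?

The load sits in parallel with R2, giving an effective lower resistance R2' = R2·R_L/(R2+R_L) = 24.29 Ω.
Voltage divider with the loaded lower leg: V_out = 9.24 × 24.29/(25.6 + 24.29) = 9.24 × 0.4868 = 4.498 V.

V_out ≈ 4.50 V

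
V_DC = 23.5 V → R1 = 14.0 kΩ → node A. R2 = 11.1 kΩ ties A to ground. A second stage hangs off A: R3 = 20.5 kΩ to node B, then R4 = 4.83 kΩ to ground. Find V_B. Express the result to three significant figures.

V_B ≈ 1.59 V

Node A sees R2 in parallel with the series input of stage 2, R3 + R4 = 25.33 kΩ.
Effective lower resistance at A: R2 ‖ 25.33 = 7.718 kΩ.
First divider: V_A = V_DC · 7.718/(14.0 + 7.718) = 8.351 V.
Then the unloaded second divider: V_B = V_A × R4/(R3+R4) = 8.351 × 0.1907 = 1.592 V.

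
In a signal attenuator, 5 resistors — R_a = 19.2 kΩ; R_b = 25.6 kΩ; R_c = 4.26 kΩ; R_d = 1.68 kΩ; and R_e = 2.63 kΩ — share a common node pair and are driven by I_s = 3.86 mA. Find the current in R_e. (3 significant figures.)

I ≈ 1.13 mA

Conductances: ΣG = 1/19.2 + 1/25.6 + 1/4.26 + 1/1.68 + 1/2.63 = 1.301 (1/kΩ).
R_e takes the fraction G_k/ΣG = 0.3802/1.301 = 0.2922, so I = 3.86 × 0.2922 = 1.128 mA.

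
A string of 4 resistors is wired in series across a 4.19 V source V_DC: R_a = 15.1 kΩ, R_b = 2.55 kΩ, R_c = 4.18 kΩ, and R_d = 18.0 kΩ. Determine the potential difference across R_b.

Series total: ΣR = 15.1 + 2.55 + 4.18 + 18.0 = 39.83 kΩ.
Voltage divider: V = V_DC · (2.550 / 39.83) = 4.19 × 0.06402 = 0.2683 V.

V ≈ 0.268 V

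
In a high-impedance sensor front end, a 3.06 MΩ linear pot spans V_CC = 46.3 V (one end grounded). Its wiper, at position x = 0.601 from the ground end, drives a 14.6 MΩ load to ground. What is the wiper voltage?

V_out ≈ 26.5 V

The pot divides into 1.221 MΩ above the wiper and 1.839 MΩ below.
Lower segment in parallel with the load: 1.839 ‖ 14.6 = 1.633 MΩ.
V_out = 46.3 × 1.633/(1.221 + 1.633) = 26.49 V.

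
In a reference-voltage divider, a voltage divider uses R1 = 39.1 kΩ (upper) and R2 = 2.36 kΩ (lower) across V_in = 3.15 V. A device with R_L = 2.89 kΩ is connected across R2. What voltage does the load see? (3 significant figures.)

V_out ≈ 0.101 V

R2 ‖ R_L = (2.36 × 2.89)/(2.36 + 2.89) = 1.299 kΩ.
Then V_out = V_in · R2'/(R1 + R2') = 3.15 × 1.299/40.40 = 0.1013 V.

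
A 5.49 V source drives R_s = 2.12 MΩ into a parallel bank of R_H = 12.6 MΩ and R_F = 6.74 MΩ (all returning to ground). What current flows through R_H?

I ≈ 0.294 µA

Combine the parallel branches: R_p = (1/12.6 + 1/6.74)⁻¹ = 4.391 MΩ.
Node voltage V_A = V_DC · R_p/(R_s + R_p) = 5.49 × 0.6744 = 3.702 V.
Branch current I = V_A/R_H = 3.702/12.6 = 0.2938 µA.
(Check via current divider: I_total = 0.8432 µA; share G_k/ΣG = 0.3485 → same result.)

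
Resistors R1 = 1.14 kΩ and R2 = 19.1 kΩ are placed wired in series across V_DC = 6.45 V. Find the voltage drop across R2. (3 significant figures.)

Total series resistance ΣR = 1.14 + 19.1 = 20.24 kΩ.
Voltage divider: V = V_DC · (19.10 / 20.24) = 6.45 × 0.9437 = 6.087 V.

V ≈ 6.09 V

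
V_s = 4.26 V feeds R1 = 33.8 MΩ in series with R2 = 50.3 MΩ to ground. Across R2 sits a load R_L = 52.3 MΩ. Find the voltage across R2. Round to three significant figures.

V_out ≈ 1.84 V

The load sits in parallel with R2, giving an effective lower resistance R2' = R2·R_L/(R2+R_L) = 25.64 MΩ.
Now apply the divider: V_out = 4.26 × 0.4314 = 1.838 V.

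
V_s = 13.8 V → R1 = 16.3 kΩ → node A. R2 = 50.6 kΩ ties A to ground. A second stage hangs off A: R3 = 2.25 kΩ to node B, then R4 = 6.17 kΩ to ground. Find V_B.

V_B ≈ 3.10 V

Looking into the second stage from A: R3 + R4 = 8.420 kΩ appears in parallel with R2.
R2 ‖ (R3+R4) = 7.219 kΩ.
V_A = 13.8 × 7.219/(16.3 + 7.219) = 4.236 V.
Stage 2 is unloaded, so V_B = V_A · R4/(R3+R4) = 4.236 × 6.17/8.420 = 3.104 V.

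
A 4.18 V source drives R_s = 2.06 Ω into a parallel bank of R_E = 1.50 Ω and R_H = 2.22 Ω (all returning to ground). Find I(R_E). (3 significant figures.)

I ≈ 0.844 A

Combine the parallel branches: R_p = (1/1.50 + 1/2.22)⁻¹ = 0.8952 Ω.
V_A = 4.18 × 0.8952/2.955 = 1.266 V.
Branch current I = V_A/R_E = 1.266/1.50 = 0.8441 A.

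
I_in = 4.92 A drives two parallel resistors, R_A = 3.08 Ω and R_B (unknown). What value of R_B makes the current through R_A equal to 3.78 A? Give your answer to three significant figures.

R_B ≈ 10.2 Ω

In a two-way split, I_A/I_in = R_B/(R_A + R_B).
3.78/4.92 = R_B/(R_A + R_B) → R_B = R_A · (0.7683)/(1 − 0.7683) = 3.08 × 3.316 = 10.21 Ω.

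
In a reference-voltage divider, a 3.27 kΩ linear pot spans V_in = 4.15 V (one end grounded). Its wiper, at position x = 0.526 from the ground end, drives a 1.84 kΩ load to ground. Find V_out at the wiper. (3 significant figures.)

Lower segment x·R_p = 1.720 kΩ; upper segment (1−x)·R_p = 1.550 kΩ.
(x·R_p) ‖ R_L = 0.8890 kΩ.
V_out = 4.15 × 0.8890/(1.550 + 0.8890) = 1.513 V.
(Unloaded: V_out = x·V_in = 2.18 V.)

V_out ≈ 1.51 V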